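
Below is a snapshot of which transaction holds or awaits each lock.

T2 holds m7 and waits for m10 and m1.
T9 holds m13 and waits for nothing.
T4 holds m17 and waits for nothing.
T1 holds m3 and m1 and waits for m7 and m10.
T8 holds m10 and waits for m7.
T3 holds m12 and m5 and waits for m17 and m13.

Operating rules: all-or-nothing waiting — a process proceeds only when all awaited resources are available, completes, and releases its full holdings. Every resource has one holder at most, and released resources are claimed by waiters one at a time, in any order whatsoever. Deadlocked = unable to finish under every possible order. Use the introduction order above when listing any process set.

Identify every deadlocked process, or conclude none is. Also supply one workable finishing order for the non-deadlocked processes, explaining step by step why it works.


Deadlocked: T2, T1 and T8.
Key observation: the wait chain closes on itself along T2 -> T1 -> T2; T8 is caught in further circular waits.
One completion order for the rest: T9, T4, T3.
Check, step by step:
  run T9 (it waits on nothing); releases m13
  run T4 (it waits on nothing); releases m17
  T3 waits on m17 and m13 — all released -> runs and releases m12 and m5


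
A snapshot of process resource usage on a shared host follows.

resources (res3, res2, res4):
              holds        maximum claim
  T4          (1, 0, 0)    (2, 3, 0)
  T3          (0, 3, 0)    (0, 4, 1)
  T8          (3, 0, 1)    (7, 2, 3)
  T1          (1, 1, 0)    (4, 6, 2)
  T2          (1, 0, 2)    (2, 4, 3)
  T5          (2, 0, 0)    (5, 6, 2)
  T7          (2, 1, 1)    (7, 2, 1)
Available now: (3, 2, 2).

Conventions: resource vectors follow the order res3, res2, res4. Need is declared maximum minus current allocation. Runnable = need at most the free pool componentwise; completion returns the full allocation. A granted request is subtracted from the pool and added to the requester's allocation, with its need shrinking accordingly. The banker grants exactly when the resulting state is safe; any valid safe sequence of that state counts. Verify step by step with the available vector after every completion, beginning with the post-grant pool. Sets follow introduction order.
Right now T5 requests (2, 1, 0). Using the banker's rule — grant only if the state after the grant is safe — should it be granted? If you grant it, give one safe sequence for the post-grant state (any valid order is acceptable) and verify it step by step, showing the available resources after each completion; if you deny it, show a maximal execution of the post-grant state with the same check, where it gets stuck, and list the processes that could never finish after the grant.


DENY — the pretend-granted state is unsafe.
Key observation: after T3, T2, T4 the pool peaks at (3, 4, 4), and each blocked process is short somewhere: T8 on res3; T1 on res2; T5 on res2; T7 on res3.
On the post-grant state, T3, T2, T4 is a maximal run — nothing extends it. Verifying each step:
  pool = (1, 1, 2)
  run T3 (needs (0, 1, 1), free (1, 1, 2)); after release of (0, 3, 0) the pool is (1, 4, 2)
  run T2 (needs (1, 4, 1), free (1, 4, 2)); after release of (1, 0, 2) the pool is (2, 4, 4)
  run T4 (needs (1, 3, 0), free (2, 4, 4)); after release of (1, 0, 0) the pool is (3, 4, 4)
  blocked: T8 wants (4, 2, 2), pool (3, 4, 4) — not enough res3
  blocked: T1 wants (3, 5, 2), pool (3, 4, 4) — not enough res2
  blocked: T5 wants (1, 5, 2), pool (3, 4, 4) — not enough res2
  blocked: T7 wants (5, 1, 0), pool (3, 4, 4) — not enough res3
Post-grant, the permanently blocked set is T8, T1, T5 and T7.


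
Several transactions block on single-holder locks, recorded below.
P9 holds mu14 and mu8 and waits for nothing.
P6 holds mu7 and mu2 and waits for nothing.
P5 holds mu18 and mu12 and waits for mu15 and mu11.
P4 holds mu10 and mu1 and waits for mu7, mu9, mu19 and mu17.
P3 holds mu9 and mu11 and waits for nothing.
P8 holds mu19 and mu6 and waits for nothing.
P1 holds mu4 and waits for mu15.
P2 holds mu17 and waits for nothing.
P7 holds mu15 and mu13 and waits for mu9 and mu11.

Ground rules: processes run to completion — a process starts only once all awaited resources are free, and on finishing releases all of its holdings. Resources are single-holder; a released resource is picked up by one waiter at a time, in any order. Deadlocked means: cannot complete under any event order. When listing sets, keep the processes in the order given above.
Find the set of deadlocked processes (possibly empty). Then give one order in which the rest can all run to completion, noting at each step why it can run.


No process is deadlocked.
Key observation: all waits point, directly or indirectly, at processes that can finish, so nothing is permanently blocked.
A valid finishing order for the others: P3, P8, P2, P7, P9, P6, P4, P1, P5.
Verifying each step:
  P3: no waits; runs immediately, freeing mu9 and mu11
  P8: no waits; runs immediately, freeing mu19 and mu6
  P2: no waits; runs immediately, freeing mu17
  P7: everything it awaited (mu9 and mu11) is free; runs, freeing mu15 and mu13
  P9: no waits; runs immediately, freeing mu14 and mu8
  P6: no waits; runs immediately, freeing mu7 and mu2
  P4: everything it awaited (mu7, mu9, mu19 and mu17) is free; runs, freeing mu10 and mu1
  P1: everything it awaited (mu15) is free; runs, freeing mu4
  P5: everything it awaited (mu15 and mu11) is free; runs, freeing mu18 and mu12


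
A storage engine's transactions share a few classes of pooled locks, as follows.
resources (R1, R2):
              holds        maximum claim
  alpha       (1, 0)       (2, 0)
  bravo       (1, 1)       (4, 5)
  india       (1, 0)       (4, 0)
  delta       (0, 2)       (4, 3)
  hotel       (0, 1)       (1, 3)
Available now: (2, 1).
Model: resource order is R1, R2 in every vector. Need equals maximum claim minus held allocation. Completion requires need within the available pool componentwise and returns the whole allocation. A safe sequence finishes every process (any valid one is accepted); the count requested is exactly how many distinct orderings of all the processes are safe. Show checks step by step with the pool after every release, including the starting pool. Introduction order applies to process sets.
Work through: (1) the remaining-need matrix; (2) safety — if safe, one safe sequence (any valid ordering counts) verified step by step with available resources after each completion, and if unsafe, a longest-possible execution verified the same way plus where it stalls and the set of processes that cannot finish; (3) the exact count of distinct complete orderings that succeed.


(1) Need matrix, components ordered R1, R2:
  alpha: (1, 0)
  bravo: (3, 4)
  india: (3, 0)
  delta: (4, 1)
  hotel: (1, 2)
(2) SAFE — a valid safe sequence is alpha, india, delta, hotel, bravo.
Key observation: reading the order forward, india is the first process whose need (3, 0) meets the free pool (3, 1) exactly on a resource it requests.
Walking it through:
  pool = (2, 1)
  alpha needs (1, 0) <= (2, 1) -> finishes; pool += (1, 0) = (3, 1)
  india needs (3, 0) <= (3, 1) -> finishes; pool += (1, 0) = (4, 1)
  delta needs (4, 1) <= (4, 1) -> finishes; pool += (0, 2) = (4, 3)
  hotel needs (1, 2) <= (4, 3) -> finishes; pool += (0, 1) = (4, 4)
  bravo needs (3, 4) <= (4, 4) -> finishes; pool += (1, 1) = (5, 5)
(3) Exactly 1 of the possible complete orderings is a safe sequence.


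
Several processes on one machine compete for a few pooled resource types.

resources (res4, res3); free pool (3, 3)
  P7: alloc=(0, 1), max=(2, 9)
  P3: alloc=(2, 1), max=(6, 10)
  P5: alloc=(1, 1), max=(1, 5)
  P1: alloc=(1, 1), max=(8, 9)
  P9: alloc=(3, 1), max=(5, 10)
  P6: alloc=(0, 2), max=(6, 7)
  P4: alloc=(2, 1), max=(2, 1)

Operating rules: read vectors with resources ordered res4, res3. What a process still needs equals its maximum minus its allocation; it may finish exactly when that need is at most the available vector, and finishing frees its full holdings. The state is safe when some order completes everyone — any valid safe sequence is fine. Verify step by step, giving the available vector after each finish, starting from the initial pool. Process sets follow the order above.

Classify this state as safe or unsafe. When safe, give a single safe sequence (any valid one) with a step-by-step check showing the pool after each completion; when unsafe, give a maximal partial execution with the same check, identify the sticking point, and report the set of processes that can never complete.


The state is UNSAFE.
Key observation: P4, P5, P6 can finish, but then (6, 7) is all there is, and the blocked group's res3 demands exceed it.
Going as far as possible: P4, P5, P6; after that, nothing fits. Walking it through:
  pool = (3, 3)
  run P4 (needs (0, 0), free (3, 3)); after release of (2, 1) the pool is (5, 4)
  run P5 (needs (0, 4), free (5, 4)); after release of (1, 1) the pool is (6, 5)
  run P6 (needs (6, 5), free (6, 5)); after release of (0, 2) the pool is (6, 7)
  P7 still needs (2, 8) but only (6, 7) is free — short on res3
  P3 still needs (4, 9) but only (6, 7) is free — short on res3
  P1 still needs (7, 8) but only (6, 7) is free — short on res4 and res3
  P9 still needs (2, 9) but only (6, 7) is free — short on res3
Permanently blocked: P7, P3, P1 and P9.


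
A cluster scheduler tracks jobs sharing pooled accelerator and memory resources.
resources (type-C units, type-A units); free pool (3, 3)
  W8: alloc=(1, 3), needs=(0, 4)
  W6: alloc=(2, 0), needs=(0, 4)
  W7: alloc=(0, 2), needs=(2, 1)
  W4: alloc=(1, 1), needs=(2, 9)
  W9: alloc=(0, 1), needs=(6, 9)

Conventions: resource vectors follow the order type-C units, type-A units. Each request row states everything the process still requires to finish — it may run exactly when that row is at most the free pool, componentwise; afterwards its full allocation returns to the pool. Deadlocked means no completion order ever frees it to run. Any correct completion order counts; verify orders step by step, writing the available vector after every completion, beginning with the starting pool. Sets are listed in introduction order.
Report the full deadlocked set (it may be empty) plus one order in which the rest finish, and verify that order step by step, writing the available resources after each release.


Deadlocked set: W4 and W9.
Key observation: W7, W8, W6 can finish, but then (6, 8) is all there is, and the blocked group's type-A units demands exceed it.
A valid finishing order for the others: W7, W8, W6. Check, step by step:
  pool = (3, 3)
  W7 needs (2, 1) <= (3, 3) -> finishes; pool += (0, 2) = (3, 5)
  W8 needs (0, 4) <= (3, 5) -> finishes; pool += (1, 3) = (4, 8)
  W6 needs (0, 4) <= (4, 8) -> finishes; pool += (2, 0) = (6, 8)
None of the blocked processes ever fits:
  blocked: W4 wants (2, 9), pool (6, 8) — not enough type-A units
  blocked: W9 wants (6, 9), pool (6, 8) — not enough type-A units


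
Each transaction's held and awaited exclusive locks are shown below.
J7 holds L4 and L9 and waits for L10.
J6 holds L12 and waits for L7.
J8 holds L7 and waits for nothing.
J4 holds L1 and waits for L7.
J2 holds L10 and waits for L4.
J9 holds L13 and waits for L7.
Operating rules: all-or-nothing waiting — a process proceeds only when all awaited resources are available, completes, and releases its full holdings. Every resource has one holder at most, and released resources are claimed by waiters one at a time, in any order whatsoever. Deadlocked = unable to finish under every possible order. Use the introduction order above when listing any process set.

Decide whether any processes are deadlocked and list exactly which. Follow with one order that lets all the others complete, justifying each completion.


Deadlocked set: J7 and J2.
Key observation: the cycle J7 -> J2 -> J7 can never break — each member waits on the next; no other process is dragged down with it.
One completion order for the rest: J8, J4, J9, J6.
Step-by-step check:
  run J8 (it waits on nothing); releases L7
  J4 waits on L7 — all released -> runs and releases L1
  J9 waits on L7 — all released -> runs and releases L13
  J6 waits on L7 — all released -> runs and releases L12


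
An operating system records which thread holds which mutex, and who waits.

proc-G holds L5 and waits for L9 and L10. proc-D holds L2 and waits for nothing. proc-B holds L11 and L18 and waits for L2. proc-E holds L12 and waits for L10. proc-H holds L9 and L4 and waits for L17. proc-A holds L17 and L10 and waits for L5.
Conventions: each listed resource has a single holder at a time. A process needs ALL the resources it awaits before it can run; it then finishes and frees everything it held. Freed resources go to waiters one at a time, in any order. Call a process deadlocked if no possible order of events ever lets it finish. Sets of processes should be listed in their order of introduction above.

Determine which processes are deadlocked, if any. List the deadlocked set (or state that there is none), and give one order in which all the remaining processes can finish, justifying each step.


Deadlocked: proc-G, proc-E, proc-H and proc-A.
Key observation: the loop proc-G -> proc-H -> proc-A -> proc-G blocks itself forever; proc-E waits into the deadlock from upstream.
One completion order for the rest: proc-D, proc-B.
Verifying each step:
  proc-D: no waits; runs immediately, freeing L2
  proc-B: everything it awaited (L2) is free; runs, freeing L11 and L18


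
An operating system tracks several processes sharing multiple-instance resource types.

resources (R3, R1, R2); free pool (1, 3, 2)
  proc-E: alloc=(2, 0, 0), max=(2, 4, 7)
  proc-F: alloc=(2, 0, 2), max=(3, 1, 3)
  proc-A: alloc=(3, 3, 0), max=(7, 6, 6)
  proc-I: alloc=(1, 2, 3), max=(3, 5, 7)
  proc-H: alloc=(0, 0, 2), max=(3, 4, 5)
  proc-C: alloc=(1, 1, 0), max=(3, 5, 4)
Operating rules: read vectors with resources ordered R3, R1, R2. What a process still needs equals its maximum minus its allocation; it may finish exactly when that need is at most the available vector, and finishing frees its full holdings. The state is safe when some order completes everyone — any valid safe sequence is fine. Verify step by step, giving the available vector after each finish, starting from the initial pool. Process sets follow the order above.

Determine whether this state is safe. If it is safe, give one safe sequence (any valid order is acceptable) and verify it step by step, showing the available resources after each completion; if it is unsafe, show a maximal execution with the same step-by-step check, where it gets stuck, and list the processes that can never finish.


SAFE — a valid safe sequence is proc-F, proc-I, proc-C, proc-H, proc-E, proc-A.
Key observation: at proc-F the run first touches a limit — (1, 1, 1) against (1, 3, 2), exact on a resource it actually requests.
Step-by-step check:
  pool = (1, 3, 2)
  proc-F needs (1, 1, 1) <= (1, 3, 2) -> finishes; pool += (2, 0, 2) = (3, 3, 4)
  proc-I needs (2, 3, 4) <= (3, 3, 4) -> finishes; pool += (1, 2, 3) = (4, 5, 7)
  proc-C needs (2, 4, 4) <= (4, 5, 7) -> finishes; pool += (1, 1, 0) = (5, 6, 7)
  proc-H needs (3, 4, 3) <= (5, 6, 7) -> finishes; pool += (0, 0, 2) = (5, 6, 9)
  proc-E needs (0, 4, 7) <= (5, 6, 9) -> finishes; pool += (2, 0, 0) = (7, 6, 9)
  proc-A needs (4, 3, 6) <= (7, 6, 9) -> finishes; pool += (3, 3, 0) = (10, 9, 9)


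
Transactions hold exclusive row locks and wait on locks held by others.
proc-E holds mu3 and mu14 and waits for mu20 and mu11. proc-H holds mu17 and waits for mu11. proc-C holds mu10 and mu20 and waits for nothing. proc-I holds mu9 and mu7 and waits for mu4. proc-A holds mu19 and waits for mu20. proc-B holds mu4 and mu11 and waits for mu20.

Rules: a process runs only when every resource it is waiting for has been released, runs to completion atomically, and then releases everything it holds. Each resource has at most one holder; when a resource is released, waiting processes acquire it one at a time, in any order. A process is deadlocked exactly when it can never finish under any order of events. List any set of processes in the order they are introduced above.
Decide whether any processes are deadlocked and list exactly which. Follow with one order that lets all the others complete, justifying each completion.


No process is deadlocked.
Key observation: the wait graph is acyclic; completion cascades from the unblocked processes through everyone else.
The rest can finish in the order proc-C, proc-A, proc-B, proc-I, proc-H, proc-E.
Check, step by step:
  run proc-C (it waits on nothing); releases mu10 and mu20
  proc-A waits on mu20 — all released -> runs and releases mu19
  proc-B waits on mu20 — all released -> runs and releases mu4 and mu11
  proc-I waits on mu4 — all released -> runs and releases mu9 and mu7
  proc-H waits on mu11 — all released -> runs and releases mu17
  proc-E waits on mu20 and mu11 — all released -> runs and releases mu3 and mu14


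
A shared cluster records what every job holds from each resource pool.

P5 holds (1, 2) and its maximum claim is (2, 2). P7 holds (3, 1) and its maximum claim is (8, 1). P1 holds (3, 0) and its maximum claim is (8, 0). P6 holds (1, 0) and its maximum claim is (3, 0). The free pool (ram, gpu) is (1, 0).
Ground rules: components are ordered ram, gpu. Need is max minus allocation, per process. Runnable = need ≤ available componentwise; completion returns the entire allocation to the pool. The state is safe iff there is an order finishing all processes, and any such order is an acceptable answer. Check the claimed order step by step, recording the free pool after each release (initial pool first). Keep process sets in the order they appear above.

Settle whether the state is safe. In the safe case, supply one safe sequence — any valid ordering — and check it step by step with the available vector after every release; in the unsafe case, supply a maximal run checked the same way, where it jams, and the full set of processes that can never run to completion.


UNSAFE — no complete ordering exists.
Key observation: after P5, P6 complete, (3, 2) is the best the pool ever gets, yet each leftover process wants more ram.
A maximal execution: P5, P6 — then nothing else fits. Walking it through:
  pool = (1, 0)
  P5: need (1, 0) fits (1, 0); releases (1, 2), pool now (2, 2)
  P6: need (2, 0) fits (2, 2); releases (1, 0), pool now (3, 2)
  P7 cannot run: need (5, 0) vs free (3, 2) (insufficient ram)
  P1 cannot run: need (5, 0) vs free (3, 2) (insufficient ram)
Permanently blocked: P7 and P1.


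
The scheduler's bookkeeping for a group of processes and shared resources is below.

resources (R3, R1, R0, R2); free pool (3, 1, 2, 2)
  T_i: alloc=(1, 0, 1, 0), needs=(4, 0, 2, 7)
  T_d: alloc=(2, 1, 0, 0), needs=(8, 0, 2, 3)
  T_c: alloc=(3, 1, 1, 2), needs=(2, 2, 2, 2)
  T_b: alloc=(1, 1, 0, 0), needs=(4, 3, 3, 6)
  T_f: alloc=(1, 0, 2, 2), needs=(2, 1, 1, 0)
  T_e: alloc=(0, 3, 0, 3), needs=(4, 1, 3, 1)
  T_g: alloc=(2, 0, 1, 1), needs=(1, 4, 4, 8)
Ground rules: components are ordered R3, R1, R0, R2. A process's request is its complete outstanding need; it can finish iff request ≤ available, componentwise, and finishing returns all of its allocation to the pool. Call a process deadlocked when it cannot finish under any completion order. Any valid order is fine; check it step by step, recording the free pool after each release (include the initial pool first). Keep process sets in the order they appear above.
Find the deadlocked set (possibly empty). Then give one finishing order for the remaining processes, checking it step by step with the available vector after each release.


No process is deadlocked.
Key observation: no deadlock: T_f fits now, and the freed resources carry the rest through.
A valid finishing order for the others: T_f, T_e, T_c, T_i, T_b, T_d, T_g. Check, step by step:
  pool = (3, 1, 2, 2)
  run T_f (needs (2, 1, 1, 0), free (3, 1, 2, 2)); after release of (1, 0, 2, 2) the pool is (4, 1, 4, 4)
  run T_e (needs (4, 1, 3, 1), free (4, 1, 4, 4)); after release of (0, 3, 0, 3) the pool is (4, 4, 4, 7)
  run T_c (needs (2, 2, 2, 2), free (4, 4, 4, 7)); after release of (3, 1, 1, 2) the pool is (7, 5, 5, 9)
  run T_i (needs (4, 0, 2, 7), free (7, 5, 5, 9)); after release of (1, 0, 1, 0) the pool is (8, 5, 6, 9)
  run T_b (needs (4, 3, 3, 6), free (8, 5, 6, 9)); after release of (1, 1, 0, 0) the pool is (9, 6, 6, 9)
  run T_d (needs (8, 0, 2, 3), free (9, 6, 6, 9)); after release of (2, 1, 0, 0) the pool is (11, 7, 6, 9)
  run T_g (needs (1, 4, 4, 8), free (11, 7, 6, 9)); after release of (2, 0, 1, 1) the pool is (13, 7, 7, 10)


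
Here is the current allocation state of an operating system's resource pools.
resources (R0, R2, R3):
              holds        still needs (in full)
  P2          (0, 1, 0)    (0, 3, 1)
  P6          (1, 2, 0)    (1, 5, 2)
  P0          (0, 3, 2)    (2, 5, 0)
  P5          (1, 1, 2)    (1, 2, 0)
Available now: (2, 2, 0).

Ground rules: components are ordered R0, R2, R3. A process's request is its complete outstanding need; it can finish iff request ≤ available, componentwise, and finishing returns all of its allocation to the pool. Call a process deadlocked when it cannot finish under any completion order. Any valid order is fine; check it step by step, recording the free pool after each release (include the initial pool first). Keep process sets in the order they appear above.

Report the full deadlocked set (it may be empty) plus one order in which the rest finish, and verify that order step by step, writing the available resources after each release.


Deadlocked: P6 and P0.
Key observation: after P5, P2 complete, (3, 4, 2) is the best the pool ever gets, yet each leftover process wants more R2.
A valid finishing order for the others: P5, P2. Walking it through:
  pool = (2, 2, 0)
  P5: need (1, 2, 0) fits (2, 2, 0); releases (1, 1, 2), pool now (3, 3, 2)
  P2: need (0, 3, 1) fits (3, 3, 2); releases (0, 1, 0), pool now (3, 4, 2)
The blocked processes can never fit:
  P6 cannot run: need (1, 5, 2) vs free (3, 4, 2) (insufficient R2)
  P0 cannot run: need (2, 5, 0) vs free (3, 4, 2) (insufficient R2)


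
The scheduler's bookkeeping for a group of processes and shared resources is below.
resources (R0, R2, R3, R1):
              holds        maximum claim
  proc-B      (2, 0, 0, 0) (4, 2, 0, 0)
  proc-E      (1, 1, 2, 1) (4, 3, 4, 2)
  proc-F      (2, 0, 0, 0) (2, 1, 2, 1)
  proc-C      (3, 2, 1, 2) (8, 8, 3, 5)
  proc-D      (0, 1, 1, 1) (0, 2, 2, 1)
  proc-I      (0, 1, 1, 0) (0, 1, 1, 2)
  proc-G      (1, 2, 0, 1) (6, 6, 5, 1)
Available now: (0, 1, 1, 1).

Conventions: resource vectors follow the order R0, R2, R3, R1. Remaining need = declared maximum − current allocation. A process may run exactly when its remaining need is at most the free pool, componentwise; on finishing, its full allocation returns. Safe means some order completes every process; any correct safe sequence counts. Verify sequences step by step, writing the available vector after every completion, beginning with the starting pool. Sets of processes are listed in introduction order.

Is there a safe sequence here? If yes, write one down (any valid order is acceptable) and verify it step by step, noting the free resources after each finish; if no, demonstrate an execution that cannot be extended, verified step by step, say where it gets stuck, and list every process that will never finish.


The state is SAFE; one workable sequence: proc-D, proc-I, proc-F, proc-B, proc-E, proc-G, proc-C.
Key observation: the first exact fit in this order is proc-D — it needs (0, 1, 1, 0) with (0, 1, 1, 1) free, meeting a requested resource to the last unit.
Walking it through:
  pool = (0, 1, 1, 1)
  run proc-D (needs (0, 1, 1, 0), free (0, 1, 1, 1)); after release of (0, 1, 1, 1) the pool is (0, 2, 2, 2)
  run proc-I (needs (0, 0, 0, 2), free (0, 2, 2, 2)); after release of (0, 1, 1, 0) the pool is (0, 3, 3, 2)
  run proc-F (needs (0, 1, 2, 1), free (0, 3, 3, 2)); after release of (2, 0, 0, 0) the pool is (2, 3, 3, 2)
  run proc-B (needs (2, 2, 0, 0), free (2, 3, 3, 2)); after release of (2, 0, 0, 0) the pool is (4, 3, 3, 2)
  run proc-E (needs (3, 2, 2, 1), free (4, 3, 3, 2)); after release of (1, 1, 2, 1) the pool is (5, 4, 5, 3)
  run proc-G (needs (5, 4, 5, 0), free (5, 4, 5, 3)); after release of (1, 2, 0, 1) the pool is (6, 6, 5, 4)
  run proc-C (needs (5, 6, 2, 3), free (6, 6, 5, 4)); after release of (3, 2, 1, 2) the pool is (9, 8, 6, 6)


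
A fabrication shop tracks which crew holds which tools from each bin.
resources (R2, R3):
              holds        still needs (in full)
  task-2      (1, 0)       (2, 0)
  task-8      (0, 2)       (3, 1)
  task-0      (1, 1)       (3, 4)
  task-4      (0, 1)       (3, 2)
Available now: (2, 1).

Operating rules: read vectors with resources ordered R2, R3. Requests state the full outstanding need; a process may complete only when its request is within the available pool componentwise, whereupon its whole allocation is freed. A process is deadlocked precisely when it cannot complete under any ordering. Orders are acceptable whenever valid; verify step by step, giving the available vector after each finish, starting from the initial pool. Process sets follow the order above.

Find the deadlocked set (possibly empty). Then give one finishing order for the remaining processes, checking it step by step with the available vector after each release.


Nothing here is deadlocked.
Key observation: no deadlock: task-2 fits now, and the freed resources carry the rest through.
The rest can finish in the order task-2, task-8, task-4, task-0. Check, step by step:
  pool = (2, 1)
  task-2 needs (2, 0) <= (2, 1) -> finishes; pool += (1, 0) = (3, 1)
  task-8 needs (3, 1) <= (3, 1) -> finishes; pool += (0, 2) = (3, 3)
  task-4 needs (3, 2) <= (3, 3) -> finishes; pool += (0, 1) = (3, 4)
  task-0 needs (3, 4) <= (3, 4) -> finishes; pool += (1, 1) = (4, 5)


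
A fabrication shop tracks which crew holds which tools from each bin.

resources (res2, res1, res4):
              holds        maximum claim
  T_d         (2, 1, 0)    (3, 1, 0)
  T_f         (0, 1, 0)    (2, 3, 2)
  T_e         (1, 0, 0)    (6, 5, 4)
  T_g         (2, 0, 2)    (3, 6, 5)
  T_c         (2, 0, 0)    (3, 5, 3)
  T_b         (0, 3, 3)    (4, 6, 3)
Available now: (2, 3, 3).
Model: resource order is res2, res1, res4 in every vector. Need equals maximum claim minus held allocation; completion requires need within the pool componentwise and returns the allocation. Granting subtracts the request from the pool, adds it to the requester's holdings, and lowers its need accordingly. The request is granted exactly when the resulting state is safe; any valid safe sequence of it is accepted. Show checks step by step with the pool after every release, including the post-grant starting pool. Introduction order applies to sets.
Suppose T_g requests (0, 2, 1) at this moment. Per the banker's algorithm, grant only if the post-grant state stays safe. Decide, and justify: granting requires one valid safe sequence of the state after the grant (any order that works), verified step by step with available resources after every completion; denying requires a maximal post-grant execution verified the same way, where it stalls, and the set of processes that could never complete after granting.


GRANT: granting preserves safety; a valid post-grant sequence is T_d, T_f, T_b, T_g, T_c, T_e.
Key observation: post-grant, (2, 1, 2) remains, and an order beginning with T_d completes everyone.
Step-by-step check of the post-grant state:
  pool = (2, 1, 2)
  T_d: need (1, 0, 0) fits (2, 1, 2); releases (2, 1, 0), pool now (4, 2, 2)
  T_f: need (2, 2, 2) fits (4, 2, 2); releases (0, 1, 0), pool now (4, 3, 2)
  T_b: need (4, 3, 0) fits (4, 3, 2); releases (0, 3, 3), pool now (4, 6, 5)
  T_g: need (1, 4, 2) fits (4, 6, 5); releases (2, 2, 3), pool now (6, 8, 8)
  T_c: need (1, 5, 3) fits (6, 8, 8); releases (2, 0, 0), pool now (8, 8, 8)
  T_e: need (5, 5, 4) fits (8, 8, 8); releases (1, 0, 0), pool now (9, 8, 8)


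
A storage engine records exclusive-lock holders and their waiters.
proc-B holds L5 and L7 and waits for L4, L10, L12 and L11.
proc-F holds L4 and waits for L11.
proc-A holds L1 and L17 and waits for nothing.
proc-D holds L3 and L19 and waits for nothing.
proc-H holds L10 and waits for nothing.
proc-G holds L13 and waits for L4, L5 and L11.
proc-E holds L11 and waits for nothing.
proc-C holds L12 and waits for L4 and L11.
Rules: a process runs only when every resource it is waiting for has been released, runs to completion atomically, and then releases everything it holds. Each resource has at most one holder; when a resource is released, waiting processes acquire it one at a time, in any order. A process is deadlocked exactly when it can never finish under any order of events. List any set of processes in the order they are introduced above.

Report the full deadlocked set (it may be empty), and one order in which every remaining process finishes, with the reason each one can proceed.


No process is deadlocked.
Key observation: all waits point, directly or indirectly, at processes that can finish, so nothing is permanently blocked.
One completion order for the rest: proc-H, proc-E, proc-A, proc-F, proc-C, proc-D, proc-B, proc-G.
Step-by-step check:
  proc-H: no waits; runs immediately, freeing L10
  proc-E: no waits; runs immediately, freeing L11
  proc-A: no waits; runs immediately, freeing L1 and L17
  proc-F waits on L11 — all released -> runs and releases L4
  proc-C waits on L4 and L11 — all released -> runs and releases L12
  proc-D: no waits; runs immediately, freeing L3 and L19
  proc-B waits on L4, L10, L12 and L11 — all released -> runs and releases L5 and L7
  proc-G waits on L4, L5 and L11 — all released -> runs and releases L13


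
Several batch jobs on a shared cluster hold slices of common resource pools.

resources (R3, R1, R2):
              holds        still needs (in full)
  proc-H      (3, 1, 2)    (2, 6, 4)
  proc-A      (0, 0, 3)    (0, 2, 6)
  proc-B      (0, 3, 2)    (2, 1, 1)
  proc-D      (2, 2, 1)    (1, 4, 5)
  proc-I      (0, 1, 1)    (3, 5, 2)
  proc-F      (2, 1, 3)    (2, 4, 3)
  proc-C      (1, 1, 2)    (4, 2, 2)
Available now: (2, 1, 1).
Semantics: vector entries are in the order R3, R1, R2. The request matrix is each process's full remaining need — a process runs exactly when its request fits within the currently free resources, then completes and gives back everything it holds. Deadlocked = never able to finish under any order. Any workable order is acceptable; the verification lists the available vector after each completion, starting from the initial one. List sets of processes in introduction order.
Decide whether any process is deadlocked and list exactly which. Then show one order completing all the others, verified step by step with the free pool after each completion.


Nothing here is deadlocked.
Key observation: beginning at proc-B, releases accumulate fast enough that every process eventually fits.
One completion order for the rest: proc-B, proc-F, proc-D, proc-H, proc-I, proc-A, proc-C. Step-by-step check:
  pool = (2, 1, 1)
  proc-B: need (2, 1, 1) fits (2, 1, 1); releases (0, 3, 2), pool now (2, 4, 3)
  proc-F: need (2, 4, 3) fits (2, 4, 3); releases (2, 1, 3), pool now (4, 5, 6)
  proc-D: need (1, 4, 5) fits (4, 5, 6); releases (2, 2, 1), pool now (6, 7, 7)
  proc-H: need (2, 6, 4) fits (6, 7, 7); releases (3, 1, 2), pool now (9, 8, 9)
  proc-I: need (3, 5, 2) fits (9, 8, 9); releases (0, 1, 1), pool now (9, 9, 10)
  proc-A: need (0, 2, 6) fits (9, 9, 10); releases (0, 0, 3), pool now (9, 9, 13)
  proc-C: need (4, 2, 2) fits (9, 9, 13); releases (1, 1, 2), pool now (10, 10, 15)


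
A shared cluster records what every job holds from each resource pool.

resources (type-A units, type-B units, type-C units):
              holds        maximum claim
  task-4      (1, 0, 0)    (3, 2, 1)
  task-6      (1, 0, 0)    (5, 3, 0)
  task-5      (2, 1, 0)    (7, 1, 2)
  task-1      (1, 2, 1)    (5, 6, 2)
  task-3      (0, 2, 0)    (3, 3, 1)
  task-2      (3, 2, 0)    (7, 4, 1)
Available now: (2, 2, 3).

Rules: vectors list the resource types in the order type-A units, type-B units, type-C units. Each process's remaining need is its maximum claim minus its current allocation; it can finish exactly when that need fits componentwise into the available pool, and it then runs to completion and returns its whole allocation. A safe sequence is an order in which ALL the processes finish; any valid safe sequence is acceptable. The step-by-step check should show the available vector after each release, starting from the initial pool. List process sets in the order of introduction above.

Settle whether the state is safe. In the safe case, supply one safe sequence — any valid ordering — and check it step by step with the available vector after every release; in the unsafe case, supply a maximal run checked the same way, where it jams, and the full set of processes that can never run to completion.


UNSAFE — no complete ordering exists.
Key observation: after task-4, task-3 complete, (3, 4, 3) is the best the pool ever gets, yet each leftover process wants more type-A units.
A maximal execution: task-4, task-3 — then nothing else fits. Walking it through:
  pool = (2, 2, 3)
  task-4 needs (2, 2, 1) <= (2, 2, 3) -> finishes; pool += (1, 0, 0) = (3, 2, 3)
  task-3 needs (3, 1, 1) <= (3, 2, 3) -> finishes; pool += (0, 2, 0) = (3, 4, 3)
  blocked: task-6 wants (4, 3, 0), pool (3, 4, 3) — not enough type-A units
  blocked: task-5 wants (5, 0, 2), pool (3, 4, 3) — not enough type-A units
  blocked: task-1 wants (4, 4, 1), pool (3, 4, 3) — not enough type-A units
  blocked: task-2 wants (4, 2, 1), pool (3, 4, 3) — not enough type-A units
Permanently blocked: task-6, task-5, task-1 and task-2.


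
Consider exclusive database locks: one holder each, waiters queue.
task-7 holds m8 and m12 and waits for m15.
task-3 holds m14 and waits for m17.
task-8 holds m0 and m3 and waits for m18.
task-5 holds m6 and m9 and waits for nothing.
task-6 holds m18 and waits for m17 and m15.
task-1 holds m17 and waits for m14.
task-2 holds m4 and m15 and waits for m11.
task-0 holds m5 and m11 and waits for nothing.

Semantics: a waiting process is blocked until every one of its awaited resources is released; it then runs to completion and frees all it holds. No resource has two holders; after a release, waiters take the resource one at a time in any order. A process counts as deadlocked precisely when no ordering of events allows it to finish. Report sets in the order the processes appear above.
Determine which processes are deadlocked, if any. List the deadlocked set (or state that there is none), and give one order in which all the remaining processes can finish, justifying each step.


The deadlocked set is task-3, task-8, task-6 and task-1.
Key observation: along task-3 -> task-1 -> task-3, each member waits on what the next one holds — a deadlock; task-8 and task-6 wait into the deadlock from upstream.
A valid finishing order for the others: task-5, task-0, task-2, task-7.
Check, step by step:
  run task-5 (it waits on nothing); releases m6 and m9
  run task-0 (it waits on nothing); releases m5 and m11
  task-2: everything it awaited (m11) is free; runs, freeing m4 and m15
  task-7: everything it awaited (m15) is free; runs, freeing m8 and m12


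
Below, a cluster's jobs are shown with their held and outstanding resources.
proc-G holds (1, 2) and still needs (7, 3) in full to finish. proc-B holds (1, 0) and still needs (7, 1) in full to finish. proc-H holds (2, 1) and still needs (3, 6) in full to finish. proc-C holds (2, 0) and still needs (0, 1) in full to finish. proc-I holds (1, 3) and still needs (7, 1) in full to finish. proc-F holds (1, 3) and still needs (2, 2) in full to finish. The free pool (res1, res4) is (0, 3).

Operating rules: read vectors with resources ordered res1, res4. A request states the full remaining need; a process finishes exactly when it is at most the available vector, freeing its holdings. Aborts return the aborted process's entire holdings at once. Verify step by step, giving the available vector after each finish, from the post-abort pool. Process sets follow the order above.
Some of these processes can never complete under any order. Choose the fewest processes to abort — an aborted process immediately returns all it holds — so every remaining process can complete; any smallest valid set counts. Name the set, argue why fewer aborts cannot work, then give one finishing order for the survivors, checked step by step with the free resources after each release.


Abort proc-B and proc-I.
Key observation: proc-G had no path to completion before; after the abort of proc-B and proc-I ((2, 3) returned), step 4 is where it fits.
No one abort is enough; case by case: proc-G alone leaves proc-B blocked (short on res1); proc-B alone leaves proc-G blocked (short on res1); proc-H alone leaves proc-G blocked (short on res1); proc-C alone leaves proc-G blocked (short on res1); proc-I alone leaves proc-G blocked (short on res1); proc-F alone leaves proc-G blocked (short on res1).
Survivors finish in the order: proc-F, proc-C, proc-H, proc-G. Walking it through (pool after the aborts first):
  pool = (2, 6)
  proc-F: need (2, 2) fits (2, 6); releases (1, 3), pool now (3, 9)
  proc-C: need (0, 1) fits (3, 9); releases (2, 0), pool now (5, 9)
  proc-H: need (3, 6) fits (5, 9); releases (2, 1), pool now (7, 10)
  proc-G: need (7, 3) fits (7, 10); releases (1, 2), pool now (8, 12)


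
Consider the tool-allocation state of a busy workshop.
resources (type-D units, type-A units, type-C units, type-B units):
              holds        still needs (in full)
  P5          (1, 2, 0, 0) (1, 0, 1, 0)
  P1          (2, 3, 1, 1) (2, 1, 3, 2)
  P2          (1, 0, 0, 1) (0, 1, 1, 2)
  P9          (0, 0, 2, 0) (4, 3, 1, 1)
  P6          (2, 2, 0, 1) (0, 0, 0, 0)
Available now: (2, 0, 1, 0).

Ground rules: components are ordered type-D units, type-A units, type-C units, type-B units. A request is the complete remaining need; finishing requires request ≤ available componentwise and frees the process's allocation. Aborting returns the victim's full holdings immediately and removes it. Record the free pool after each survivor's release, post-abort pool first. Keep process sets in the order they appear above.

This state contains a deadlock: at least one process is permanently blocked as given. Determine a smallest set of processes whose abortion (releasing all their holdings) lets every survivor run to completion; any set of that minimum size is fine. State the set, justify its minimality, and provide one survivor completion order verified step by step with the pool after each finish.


Minimum abort set: P2.
Key observation: P1 could never have finished before the abort; with (1, 0, 0, 1) returned by P2, it fits at step 4.
Minimality: the empty abort set fails — the state is deadlocked as it stands.
One survivor order: P6, P5, P9, P1. Step-by-step check (post-abort pool first):
  pool = (3, 0, 1, 1)
  P6 needs (0, 0, 0, 0) <= (3, 0, 1, 1) -> finishes; pool += (2, 2, 0, 1) = (5, 2, 1, 2)
  P5 needs (1, 0, 1, 0) <= (5, 2, 1, 2) -> finishes; pool += (1, 2, 0, 0) = (6, 4, 1, 2)
  P9 needs (4, 3, 1, 1) <= (6, 4, 1, 2) -> finishes; pool += (0, 0, 2, 0) = (6, 4, 3, 2)
  P1 needs (2, 1, 3, 2) <= (6, 4, 3, 2) -> finishes; pool += (2, 3, 1, 1) = (8, 7, 4, 3)


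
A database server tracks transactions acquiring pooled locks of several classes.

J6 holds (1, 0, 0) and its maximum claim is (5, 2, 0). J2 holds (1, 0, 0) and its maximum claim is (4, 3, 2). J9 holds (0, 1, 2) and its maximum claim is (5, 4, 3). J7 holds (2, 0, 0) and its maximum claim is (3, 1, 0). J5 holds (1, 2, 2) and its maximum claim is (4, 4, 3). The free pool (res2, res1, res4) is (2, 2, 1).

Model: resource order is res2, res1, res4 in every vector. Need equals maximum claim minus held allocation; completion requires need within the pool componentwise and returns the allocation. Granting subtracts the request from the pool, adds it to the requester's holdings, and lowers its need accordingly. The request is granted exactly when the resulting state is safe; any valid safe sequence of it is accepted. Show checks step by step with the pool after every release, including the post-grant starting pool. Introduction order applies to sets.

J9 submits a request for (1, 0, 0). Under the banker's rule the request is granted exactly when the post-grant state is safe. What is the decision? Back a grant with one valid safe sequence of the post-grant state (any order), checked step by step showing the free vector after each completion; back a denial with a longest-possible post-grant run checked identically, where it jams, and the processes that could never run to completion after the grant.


GRANT — the state after the grant stays safe, e.g. via J7, J5, J6, J2, J9.
Key observation: (1, 2, 1) free after granting still covers J7 first, and each release covers the next.
Check on the post-grant state, step by step:
  pool = (1, 2, 1)
  J7: need (1, 1, 0) fits (1, 2, 1); releases (2, 0, 0), pool now (3, 2, 1)
  J5: need (3, 2, 1) fits (3, 2, 1); releases (1, 2, 2), pool now (4, 4, 3)
  J6: need (4, 2, 0) fits (4, 4, 3); releases (1, 0, 0), pool now (5, 4, 3)
  J2: need (3, 3, 2) fits (5, 4, 3); releases (1, 0, 0), pool now (6, 4, 3)
  J9: need (4, 3, 1) fits (6, 4, 3); releases (1, 1, 2), pool now (7, 5, 5)
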